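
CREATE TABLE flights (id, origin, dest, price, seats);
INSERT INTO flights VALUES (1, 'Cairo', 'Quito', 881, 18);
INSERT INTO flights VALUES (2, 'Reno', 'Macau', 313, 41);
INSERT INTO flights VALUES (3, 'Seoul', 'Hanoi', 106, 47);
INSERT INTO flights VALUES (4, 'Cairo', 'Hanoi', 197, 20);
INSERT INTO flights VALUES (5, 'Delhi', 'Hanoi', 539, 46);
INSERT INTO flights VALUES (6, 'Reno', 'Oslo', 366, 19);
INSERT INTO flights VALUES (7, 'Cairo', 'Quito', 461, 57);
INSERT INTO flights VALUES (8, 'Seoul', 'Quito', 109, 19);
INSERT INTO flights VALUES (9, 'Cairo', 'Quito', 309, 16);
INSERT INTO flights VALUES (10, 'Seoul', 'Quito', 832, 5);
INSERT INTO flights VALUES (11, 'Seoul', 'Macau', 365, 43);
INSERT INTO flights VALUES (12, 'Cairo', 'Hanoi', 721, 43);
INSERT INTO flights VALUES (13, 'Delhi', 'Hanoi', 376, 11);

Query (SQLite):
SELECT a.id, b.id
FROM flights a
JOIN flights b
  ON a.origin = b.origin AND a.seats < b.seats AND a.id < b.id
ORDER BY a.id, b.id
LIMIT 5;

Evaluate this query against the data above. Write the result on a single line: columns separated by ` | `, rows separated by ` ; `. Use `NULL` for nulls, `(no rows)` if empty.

Pairs (a,b) with same origin, a.seats < b.seats, a.id < b.id.
origin groups: Cairo:{1,4,7,9,12} Delhi:{5,13} Reno:{2,6} Seoul:{3,8,10,11}
Ordered by (a.id, b.id); first 5.

1 | 4 ; 1 | 7 ; 1 | 12 ; 4 | 7 ; 4 | 12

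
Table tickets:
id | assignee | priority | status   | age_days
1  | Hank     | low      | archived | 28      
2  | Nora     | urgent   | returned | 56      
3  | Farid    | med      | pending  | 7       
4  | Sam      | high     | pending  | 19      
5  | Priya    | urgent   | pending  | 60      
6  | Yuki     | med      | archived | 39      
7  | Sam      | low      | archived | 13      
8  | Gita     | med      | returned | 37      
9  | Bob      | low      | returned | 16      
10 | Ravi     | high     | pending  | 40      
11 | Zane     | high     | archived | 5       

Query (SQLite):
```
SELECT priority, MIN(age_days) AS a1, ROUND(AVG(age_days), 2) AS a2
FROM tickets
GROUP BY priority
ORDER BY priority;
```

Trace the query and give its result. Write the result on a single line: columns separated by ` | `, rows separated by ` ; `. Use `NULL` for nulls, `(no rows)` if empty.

Group tickets by priority.
Per group compute: MIN(age_days), ROUND(AVG(age_days), 2).
  high: ids {4, 10, 11} → MIN(age_days)=5, ROUND(AVG(age_days), 2)=21.33
  low: ids {1, 7, 9} → MIN(age_days)=13, ROUND(AVG(age_days), 2)=19
  med: ids {3, 6, 8} → MIN(age_days)=7, ROUND(AVG(age_days), 2)=27.67
  urgent: ids {2, 5} → MIN(age_days)=56, ROUND(AVG(age_days), 2)=58

high | 5 | 21.33 ; low | 13 | 19 ; med | 7 | 27.67 ; urgent | 56 | 58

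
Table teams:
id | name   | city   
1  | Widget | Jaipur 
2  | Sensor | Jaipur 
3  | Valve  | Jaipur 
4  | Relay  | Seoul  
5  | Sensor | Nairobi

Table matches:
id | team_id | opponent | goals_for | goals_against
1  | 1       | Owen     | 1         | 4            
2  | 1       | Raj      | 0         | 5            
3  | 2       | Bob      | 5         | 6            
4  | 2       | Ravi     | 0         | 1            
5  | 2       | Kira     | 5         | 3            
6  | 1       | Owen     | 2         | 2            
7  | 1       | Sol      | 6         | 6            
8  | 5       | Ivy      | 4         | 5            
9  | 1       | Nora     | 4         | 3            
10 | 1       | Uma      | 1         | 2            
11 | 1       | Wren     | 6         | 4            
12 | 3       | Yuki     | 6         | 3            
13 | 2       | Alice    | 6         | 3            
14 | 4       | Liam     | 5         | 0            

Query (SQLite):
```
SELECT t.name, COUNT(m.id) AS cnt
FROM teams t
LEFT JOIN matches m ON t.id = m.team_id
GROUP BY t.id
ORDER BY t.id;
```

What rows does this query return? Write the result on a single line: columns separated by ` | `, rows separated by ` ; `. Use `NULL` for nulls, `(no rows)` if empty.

Widget | 7 ; Sensor | 4 ; Valve | 1 ; Relay | 1 ; Sensor | 1

LEFT JOIN keeps every teams row; unmatched ones get NULL for matches columns.
Group by teams.id and compute COUNT(m.id). COUNT(col) of an all-NULL group is 0.
  1: ids {1, 2, 6, 7, 9, 10, 11} → COUNT(m.id)=7
  2: ids {3, 4, 5, 13} → COUNT(m.id)=4
  3: ids {12} → COUNT(m.id)=1
  4: ids {14} → COUNT(m.id)=1
  5: ids {8} → COUNT(m.id)=1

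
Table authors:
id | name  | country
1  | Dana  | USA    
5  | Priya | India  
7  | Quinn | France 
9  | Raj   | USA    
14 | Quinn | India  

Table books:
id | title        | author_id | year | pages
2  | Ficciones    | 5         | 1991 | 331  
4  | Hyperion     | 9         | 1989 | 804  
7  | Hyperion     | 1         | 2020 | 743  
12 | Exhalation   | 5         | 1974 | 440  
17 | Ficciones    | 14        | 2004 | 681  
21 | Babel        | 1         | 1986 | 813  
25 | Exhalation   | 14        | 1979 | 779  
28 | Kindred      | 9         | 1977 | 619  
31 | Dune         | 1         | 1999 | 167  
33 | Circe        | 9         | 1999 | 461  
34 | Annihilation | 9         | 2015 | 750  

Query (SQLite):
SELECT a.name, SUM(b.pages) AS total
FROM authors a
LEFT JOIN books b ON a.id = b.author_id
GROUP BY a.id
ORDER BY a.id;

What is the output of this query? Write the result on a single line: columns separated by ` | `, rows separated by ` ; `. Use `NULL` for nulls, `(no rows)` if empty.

LEFT JOIN keeps every authors row; unmatched ones get NULL for books columns.
Group by authors.id and compute SUM(b.pages). SUM over an all-NULL group is NULL.
  1: ids {7, 21, 31} → SUM(b.pages)=1723
  5: ids {2, 12} → SUM(b.pages)=771
  7: ids {—} → SUM(b.pages)=NULL
  9: ids {4, 28, 33, 34} → SUM(b.pages)=2634
  14: ids {17, 25} → SUM(b.pages)=1460

Dana | 1723 ; Priya | 771 ; Quinn | NULL ; Raj | 2634 ; Quinn | 1460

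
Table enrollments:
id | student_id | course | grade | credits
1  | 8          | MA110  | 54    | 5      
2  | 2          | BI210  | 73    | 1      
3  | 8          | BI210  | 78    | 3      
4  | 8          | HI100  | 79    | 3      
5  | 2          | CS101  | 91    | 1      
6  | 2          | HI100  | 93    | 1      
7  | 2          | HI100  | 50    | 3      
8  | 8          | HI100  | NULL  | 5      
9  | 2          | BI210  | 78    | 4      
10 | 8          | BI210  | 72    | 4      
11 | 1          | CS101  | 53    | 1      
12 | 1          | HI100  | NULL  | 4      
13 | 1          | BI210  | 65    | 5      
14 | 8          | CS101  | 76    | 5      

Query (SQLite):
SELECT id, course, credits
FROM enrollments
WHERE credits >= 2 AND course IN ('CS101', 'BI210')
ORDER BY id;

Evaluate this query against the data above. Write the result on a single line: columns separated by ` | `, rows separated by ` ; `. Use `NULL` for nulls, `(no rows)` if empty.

credits >= 2: ids {1, 3, 4, 7, 8, 9, 10, 12, 13, 14}
course IN ('CS101', 'BI210'): ids {2, 3, 5, 9, 10, 11, 13, 14}
Combine with AND.

3 | BI210 | 3 ; 9 | BI210 | 4 ; 10 | BI210 | 4 ; 13 | BI210 | 5 ; 14 | CS101 | 5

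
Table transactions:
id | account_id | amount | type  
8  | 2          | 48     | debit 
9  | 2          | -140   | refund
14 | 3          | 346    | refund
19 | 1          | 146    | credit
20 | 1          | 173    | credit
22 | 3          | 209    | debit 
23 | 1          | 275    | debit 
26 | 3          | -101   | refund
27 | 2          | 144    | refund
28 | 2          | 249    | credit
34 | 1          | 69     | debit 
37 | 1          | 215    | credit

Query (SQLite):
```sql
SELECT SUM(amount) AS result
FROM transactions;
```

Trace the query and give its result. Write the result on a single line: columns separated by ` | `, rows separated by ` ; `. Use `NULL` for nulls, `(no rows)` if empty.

All amount values: [48, -140, 346, 146, 173, 209, 275, -101, 144, 249, 69, 215].
SUM of non-NULL values = 1633.

1633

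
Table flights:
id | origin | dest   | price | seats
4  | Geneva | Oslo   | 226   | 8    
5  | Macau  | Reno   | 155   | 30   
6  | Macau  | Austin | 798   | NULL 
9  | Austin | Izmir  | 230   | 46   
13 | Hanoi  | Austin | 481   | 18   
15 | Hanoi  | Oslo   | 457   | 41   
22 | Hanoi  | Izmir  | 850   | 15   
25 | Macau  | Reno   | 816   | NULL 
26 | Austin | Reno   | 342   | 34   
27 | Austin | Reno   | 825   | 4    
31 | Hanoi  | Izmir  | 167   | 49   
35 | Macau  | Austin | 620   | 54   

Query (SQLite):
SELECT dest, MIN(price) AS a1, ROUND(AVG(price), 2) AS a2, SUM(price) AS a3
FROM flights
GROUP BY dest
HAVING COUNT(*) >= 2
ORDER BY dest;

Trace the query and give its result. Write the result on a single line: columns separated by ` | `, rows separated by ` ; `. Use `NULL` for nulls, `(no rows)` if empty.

Austin | 481 | 633 | 1899 ; Izmir | 167 | 415.67 | 1247 ; Oslo | 226 | 341.5 | 683 ; Reno | 155 | 534.5 | 2138

Group flights by dest.
Per group compute: MIN(price), ROUND(AVG(price), 2), SUM(price).
HAVING: drop groups with fewer than 2 rows.
  Austin: ids {6, 13, 35} → MIN(price)=481, ROUND(AVG(price), 2)=633, SUM(price)=1899
  Izmir: ids {9, 22, 31} → MIN(price)=167, ROUND(AVG(price), 2)=415.67, SUM(price)=1247
  Oslo: ids {4, 15} → MIN(price)=226, ROUND(AVG(price), 2)=341.5, SUM(price)=683
  Reno: ids {5, 25, 26, 27} → MIN(price)=155, ROUND(AVG(price), 2)=534.5, SUM(price)=2138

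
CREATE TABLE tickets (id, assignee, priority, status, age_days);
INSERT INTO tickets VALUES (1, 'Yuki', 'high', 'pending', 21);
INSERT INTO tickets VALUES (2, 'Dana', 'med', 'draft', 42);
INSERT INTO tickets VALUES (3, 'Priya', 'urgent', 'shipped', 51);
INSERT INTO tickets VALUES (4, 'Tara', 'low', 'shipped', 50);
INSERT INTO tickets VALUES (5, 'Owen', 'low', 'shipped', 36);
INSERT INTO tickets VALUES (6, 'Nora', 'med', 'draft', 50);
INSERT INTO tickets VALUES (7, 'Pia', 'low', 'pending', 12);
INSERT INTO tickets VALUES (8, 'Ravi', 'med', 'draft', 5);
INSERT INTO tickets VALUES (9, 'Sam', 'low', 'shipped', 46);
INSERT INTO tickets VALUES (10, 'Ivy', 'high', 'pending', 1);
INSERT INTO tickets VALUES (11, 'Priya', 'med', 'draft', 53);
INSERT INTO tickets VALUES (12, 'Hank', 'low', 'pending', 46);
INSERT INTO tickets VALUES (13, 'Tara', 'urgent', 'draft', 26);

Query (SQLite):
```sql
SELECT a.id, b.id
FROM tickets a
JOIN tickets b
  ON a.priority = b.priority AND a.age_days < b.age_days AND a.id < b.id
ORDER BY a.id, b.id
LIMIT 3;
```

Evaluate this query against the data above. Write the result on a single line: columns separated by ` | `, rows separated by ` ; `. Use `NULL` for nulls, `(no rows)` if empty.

2 | 6 ; 2 | 11 ; 5 | 9

Pairs (a,b) with same priority, a.age_days < b.age_days, a.id < b.id.
priority groups: high:{1,10} low:{4,5,7,9,12} med:{2,6,8,11} urgent:{3,13}
Ordered by (a.id, b.id); first 3.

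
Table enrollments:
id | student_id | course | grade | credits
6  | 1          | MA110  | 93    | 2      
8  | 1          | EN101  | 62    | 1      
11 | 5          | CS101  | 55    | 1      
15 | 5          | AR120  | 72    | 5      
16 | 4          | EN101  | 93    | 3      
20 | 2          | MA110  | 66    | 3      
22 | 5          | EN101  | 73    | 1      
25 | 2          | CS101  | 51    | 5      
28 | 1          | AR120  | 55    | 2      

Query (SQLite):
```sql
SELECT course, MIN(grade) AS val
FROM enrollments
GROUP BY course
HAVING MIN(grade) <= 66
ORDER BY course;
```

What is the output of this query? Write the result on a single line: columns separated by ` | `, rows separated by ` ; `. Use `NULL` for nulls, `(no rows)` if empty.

Partition enrollments by course; compute MIN(grade) within each group.
HAVING: keep groups where MIN(grade) <= 66.
  AR120: ids {15, 28} → MIN(grade)=55
  CS101: ids {11, 25} → MIN(grade)=51
  EN101: ids {8, 16, 22} → MIN(grade)=62
  MA110: ids {6, 20} → MIN(grade)=66

AR120 | 55 ; CS101 | 51 ; EN101 | 62 ; MA110 | 66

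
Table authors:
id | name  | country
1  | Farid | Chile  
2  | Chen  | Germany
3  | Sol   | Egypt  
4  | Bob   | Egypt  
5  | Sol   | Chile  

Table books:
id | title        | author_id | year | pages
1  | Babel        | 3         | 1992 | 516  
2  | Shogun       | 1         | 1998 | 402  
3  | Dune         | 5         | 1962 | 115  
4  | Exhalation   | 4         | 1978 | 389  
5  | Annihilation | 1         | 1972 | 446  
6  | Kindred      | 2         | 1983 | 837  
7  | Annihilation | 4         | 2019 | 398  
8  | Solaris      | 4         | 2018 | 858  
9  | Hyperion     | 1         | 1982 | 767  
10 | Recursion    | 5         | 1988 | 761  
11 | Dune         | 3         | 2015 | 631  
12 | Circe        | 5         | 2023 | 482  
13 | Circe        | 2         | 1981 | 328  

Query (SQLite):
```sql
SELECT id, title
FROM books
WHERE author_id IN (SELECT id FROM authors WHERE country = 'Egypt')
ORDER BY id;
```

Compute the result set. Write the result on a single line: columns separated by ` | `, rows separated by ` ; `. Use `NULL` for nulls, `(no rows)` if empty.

1 | Babel ; 4 | Exhalation ; 7 | Annihilation ; 8 | Solaris ; 11 | Dune

Inner query: authors.id where country = 'Egypt'.
Outer: keep books rows whose author_id is in that set.
Inner query → {3, 4}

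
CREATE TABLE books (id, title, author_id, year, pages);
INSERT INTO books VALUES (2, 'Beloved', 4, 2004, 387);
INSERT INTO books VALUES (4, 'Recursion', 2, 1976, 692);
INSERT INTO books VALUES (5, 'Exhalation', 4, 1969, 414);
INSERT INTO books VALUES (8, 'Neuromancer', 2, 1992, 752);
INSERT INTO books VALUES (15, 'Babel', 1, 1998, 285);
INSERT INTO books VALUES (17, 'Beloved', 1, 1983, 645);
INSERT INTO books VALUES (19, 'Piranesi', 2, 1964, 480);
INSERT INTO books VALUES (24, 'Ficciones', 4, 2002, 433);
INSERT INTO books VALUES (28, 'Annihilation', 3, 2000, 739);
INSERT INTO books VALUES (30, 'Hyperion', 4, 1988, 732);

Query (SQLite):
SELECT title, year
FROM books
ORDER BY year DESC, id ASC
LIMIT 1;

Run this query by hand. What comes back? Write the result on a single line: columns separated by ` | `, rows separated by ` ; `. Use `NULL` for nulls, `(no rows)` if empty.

Beloved | 2004

Sort by year desc, tiebreak id asc: (2004, id=2), (2002, id=24), (2000, id=28), (1998, id=15) …. Take first 1.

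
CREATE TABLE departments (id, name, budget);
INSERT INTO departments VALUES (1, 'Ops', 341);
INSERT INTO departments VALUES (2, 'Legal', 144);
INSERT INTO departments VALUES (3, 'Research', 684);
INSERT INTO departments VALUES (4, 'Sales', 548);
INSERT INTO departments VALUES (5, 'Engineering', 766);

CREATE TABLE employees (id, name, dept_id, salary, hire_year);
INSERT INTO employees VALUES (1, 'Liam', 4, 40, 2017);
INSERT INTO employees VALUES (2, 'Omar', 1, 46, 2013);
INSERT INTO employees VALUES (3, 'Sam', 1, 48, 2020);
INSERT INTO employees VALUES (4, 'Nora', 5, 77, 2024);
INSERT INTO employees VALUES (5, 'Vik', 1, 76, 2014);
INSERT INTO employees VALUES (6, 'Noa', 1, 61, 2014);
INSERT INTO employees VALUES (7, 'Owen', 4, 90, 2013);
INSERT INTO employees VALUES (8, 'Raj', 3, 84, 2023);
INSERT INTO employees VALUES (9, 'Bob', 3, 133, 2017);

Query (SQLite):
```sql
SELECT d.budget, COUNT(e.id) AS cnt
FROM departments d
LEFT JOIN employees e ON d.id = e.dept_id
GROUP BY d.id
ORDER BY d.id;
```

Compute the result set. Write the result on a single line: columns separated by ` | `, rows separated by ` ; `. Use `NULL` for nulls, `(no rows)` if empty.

LEFT JOIN keeps every departments row; unmatched ones get NULL for employees columns.
Group by departments.id and compute COUNT(e.id). COUNT(col) of an all-NULL group is 0.
  1: ids {2, 3, 5, 6} → COUNT(e.id)=4
  2: ids {—} → COUNT(e.id)=0
  3: ids {8, 9} → COUNT(e.id)=2
  4: ids {1, 7} → COUNT(e.id)=2
  5: ids {4} → COUNT(e.id)=1

341 | 4 ; 144 | 0 ; 684 | 2 ; 548 | 2 ; 766 | 1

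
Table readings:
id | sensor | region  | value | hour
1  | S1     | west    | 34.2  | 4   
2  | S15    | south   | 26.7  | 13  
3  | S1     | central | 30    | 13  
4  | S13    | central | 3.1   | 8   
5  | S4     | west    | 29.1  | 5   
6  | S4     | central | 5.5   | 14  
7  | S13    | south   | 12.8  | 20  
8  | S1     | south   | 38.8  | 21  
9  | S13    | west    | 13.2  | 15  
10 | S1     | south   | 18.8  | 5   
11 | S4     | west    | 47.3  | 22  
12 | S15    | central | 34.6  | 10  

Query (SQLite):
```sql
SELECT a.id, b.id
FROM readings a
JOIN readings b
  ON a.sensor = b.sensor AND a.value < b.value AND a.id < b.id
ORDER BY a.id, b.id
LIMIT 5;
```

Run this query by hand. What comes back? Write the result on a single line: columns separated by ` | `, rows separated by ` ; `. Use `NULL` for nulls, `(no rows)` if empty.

1 | 8 ; 2 | 12 ; 3 | 8 ; 4 | 7 ; 4 | 9

Pairs (a,b) with same sensor, a.value < b.value, a.id < b.id.
sensor groups: S1:{1,3,8,10} S13:{4,7,9} S15:{2,12} S4:{5,6,11}
Ordered by (a.id, b.id); first 5.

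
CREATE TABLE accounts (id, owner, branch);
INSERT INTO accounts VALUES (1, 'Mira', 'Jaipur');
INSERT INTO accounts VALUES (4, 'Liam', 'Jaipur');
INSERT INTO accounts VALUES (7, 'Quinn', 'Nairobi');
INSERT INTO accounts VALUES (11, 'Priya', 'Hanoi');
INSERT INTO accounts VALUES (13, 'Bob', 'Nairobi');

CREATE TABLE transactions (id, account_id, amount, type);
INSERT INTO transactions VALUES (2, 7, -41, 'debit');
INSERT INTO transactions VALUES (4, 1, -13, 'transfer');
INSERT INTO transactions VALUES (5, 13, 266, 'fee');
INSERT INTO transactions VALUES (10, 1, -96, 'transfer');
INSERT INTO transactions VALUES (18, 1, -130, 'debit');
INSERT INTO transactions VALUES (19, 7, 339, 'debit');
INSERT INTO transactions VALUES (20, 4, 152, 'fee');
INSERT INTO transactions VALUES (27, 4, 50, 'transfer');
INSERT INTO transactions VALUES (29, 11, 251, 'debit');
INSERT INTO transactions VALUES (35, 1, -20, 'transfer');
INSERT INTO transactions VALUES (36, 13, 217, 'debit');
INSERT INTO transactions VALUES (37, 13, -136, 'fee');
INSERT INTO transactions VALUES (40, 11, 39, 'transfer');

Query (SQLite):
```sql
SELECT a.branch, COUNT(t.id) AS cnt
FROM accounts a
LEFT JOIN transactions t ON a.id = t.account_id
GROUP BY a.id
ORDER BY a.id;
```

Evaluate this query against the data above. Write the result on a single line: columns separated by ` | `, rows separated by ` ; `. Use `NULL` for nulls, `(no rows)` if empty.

Jaipur | 4 ; Jaipur | 2 ; Nairobi | 2 ; Hanoi | 2 ; Nairobi | 3

LEFT JOIN keeps every accounts row; unmatched ones get NULL for transactions columns.
Group by accounts.id and compute COUNT(t.id). COUNT(col) of an all-NULL group is 0.
  1: ids {4, 10, 18, 35} → COUNT(t.id)=4
  4: ids {20, 27} → COUNT(t.id)=2
  7: ids {2, 19} → COUNT(t.id)=2
  11: ids {29, 40} → COUNT(t.id)=2
  13: ids {5, 36, 37} → COUNT(t.id)=3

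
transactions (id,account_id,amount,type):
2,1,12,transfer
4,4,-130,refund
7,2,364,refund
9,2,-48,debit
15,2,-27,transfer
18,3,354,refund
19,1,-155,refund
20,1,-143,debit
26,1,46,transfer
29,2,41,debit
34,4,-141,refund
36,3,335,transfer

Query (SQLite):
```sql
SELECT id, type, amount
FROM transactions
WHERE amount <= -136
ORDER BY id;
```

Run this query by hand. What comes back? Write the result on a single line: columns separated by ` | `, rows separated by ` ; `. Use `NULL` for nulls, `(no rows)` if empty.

19 | refund | -155 ; 20 | debit | -143 ; 34 | refund | -141

amount <= -136: ids {19, 20, 34}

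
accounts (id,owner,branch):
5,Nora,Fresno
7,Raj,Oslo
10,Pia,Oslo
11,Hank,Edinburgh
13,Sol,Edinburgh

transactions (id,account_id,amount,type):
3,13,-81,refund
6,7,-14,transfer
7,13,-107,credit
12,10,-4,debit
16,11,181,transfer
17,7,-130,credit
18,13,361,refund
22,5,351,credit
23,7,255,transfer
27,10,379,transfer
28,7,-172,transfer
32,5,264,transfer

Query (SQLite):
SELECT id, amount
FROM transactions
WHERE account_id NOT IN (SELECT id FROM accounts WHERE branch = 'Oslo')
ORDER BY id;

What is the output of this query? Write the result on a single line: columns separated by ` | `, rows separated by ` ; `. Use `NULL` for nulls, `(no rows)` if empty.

Inner query: accounts.id where branch = 'Oslo'.
Outer: keep transactions rows whose account_id is not in that set.
Inner query → {7, 10}

3 | -81 ; 7 | -107 ; 16 | 181 ; 18 | 361 ; 22 | 351 ; 32 | 264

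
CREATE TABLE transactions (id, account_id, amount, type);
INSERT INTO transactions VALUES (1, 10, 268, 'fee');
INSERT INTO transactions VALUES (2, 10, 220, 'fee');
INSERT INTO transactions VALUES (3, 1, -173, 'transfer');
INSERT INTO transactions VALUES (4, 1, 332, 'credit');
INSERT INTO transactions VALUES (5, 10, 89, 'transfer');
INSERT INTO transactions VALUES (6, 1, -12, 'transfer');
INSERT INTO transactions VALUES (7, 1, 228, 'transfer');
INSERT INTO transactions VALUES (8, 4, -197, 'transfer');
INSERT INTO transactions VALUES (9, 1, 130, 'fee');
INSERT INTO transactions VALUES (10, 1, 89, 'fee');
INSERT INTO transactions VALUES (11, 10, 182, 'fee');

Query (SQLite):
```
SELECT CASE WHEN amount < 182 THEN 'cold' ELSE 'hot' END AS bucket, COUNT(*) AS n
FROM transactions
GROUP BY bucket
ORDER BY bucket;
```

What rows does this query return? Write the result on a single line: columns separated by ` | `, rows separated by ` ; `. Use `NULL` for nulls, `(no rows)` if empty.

Bucket rows by amount < 182 → 'cold' else 'hot'; count each bucket.

cold | 6 ; hot | 5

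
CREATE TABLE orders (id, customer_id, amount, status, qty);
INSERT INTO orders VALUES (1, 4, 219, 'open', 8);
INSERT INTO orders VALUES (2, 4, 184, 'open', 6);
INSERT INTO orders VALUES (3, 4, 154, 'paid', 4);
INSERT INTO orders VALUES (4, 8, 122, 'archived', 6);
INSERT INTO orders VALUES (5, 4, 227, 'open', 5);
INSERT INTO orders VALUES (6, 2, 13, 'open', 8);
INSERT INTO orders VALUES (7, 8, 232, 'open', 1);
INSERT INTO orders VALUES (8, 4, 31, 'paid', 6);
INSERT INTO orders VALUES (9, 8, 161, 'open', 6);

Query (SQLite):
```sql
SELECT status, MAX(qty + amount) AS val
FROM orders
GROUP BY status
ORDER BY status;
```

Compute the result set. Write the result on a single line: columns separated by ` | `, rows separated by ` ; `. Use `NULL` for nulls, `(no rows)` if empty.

For each row compute qty + amount.
Group by status; take MAX of the expression per group.
  archived: ids {4} → MAX(qty + amount)=128
  open: ids {1, 2, 5, 6, 7, 9} → MAX(qty + amount)=233
  paid: ids {3, 8} → MAX(qty + amount)=158

archived | 128 ; open | 233 ; paid | 158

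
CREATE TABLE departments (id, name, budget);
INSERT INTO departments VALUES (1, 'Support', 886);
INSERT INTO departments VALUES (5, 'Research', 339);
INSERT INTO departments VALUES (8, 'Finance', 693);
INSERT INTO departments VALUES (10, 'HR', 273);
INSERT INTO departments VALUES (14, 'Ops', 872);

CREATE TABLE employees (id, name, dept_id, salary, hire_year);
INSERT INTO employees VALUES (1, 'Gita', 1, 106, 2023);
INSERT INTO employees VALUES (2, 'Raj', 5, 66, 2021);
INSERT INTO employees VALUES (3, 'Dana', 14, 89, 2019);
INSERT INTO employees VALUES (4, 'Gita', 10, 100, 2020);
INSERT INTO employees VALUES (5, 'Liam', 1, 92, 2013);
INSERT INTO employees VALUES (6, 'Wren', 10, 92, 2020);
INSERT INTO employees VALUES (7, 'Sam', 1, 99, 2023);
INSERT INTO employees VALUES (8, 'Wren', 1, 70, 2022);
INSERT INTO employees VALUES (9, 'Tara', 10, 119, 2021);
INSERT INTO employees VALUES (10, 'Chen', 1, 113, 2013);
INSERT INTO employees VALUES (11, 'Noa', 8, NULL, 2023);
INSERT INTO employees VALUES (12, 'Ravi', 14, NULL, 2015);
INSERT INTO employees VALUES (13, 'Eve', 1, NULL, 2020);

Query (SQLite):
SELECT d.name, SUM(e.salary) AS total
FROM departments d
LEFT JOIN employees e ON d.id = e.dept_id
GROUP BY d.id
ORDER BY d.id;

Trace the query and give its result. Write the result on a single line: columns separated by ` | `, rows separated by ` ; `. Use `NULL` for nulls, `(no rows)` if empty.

Support | 480 ; Research | 66 ; Finance | NULL ; HR | 311 ; Ops | 89

LEFT JOIN keeps every departments row; unmatched ones get NULL for employees columns.
Group by departments.id and compute SUM(e.salary). SUM over an all-NULL group is NULL.
  1: ids {1, 5, 7, 8, 10, 13} → SUM(e.salary)=480
  5: ids {2} → SUM(e.salary)=66
  8: ids {11} → SUM(e.salary)=NULL
  10: ids {4, 6, 9} → SUM(e.salary)=311
  14: ids {3, 12} → SUM(e.salary)=89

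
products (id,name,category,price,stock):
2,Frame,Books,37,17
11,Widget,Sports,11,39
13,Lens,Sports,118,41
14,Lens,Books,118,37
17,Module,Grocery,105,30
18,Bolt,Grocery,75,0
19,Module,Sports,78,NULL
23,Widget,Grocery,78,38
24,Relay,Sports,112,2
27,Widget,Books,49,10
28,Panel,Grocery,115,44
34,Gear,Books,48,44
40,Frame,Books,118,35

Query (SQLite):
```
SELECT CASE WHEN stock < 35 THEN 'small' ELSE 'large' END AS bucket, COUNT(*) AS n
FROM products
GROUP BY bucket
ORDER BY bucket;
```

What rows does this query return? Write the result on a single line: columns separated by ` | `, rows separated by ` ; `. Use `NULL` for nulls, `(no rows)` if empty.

large | 8 ; small | 5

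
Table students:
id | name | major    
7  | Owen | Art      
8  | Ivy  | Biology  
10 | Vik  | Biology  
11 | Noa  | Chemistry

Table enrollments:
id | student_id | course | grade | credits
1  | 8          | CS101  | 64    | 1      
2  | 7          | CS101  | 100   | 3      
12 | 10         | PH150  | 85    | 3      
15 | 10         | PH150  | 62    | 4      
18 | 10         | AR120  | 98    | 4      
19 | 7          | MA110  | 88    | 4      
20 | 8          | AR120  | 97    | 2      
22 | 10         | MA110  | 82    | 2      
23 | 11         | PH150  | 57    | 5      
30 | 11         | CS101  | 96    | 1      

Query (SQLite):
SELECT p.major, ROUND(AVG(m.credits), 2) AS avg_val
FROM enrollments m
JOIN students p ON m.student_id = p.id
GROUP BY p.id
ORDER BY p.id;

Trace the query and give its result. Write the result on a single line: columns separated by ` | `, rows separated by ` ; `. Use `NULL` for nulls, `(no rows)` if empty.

Join each enrollments row to its students via student_id.
Group joined rows by students.id; compute ROUND(AVG(m.credits), 2) per group.
  7: ids {2, 19} → ROUND(AVG(m.credits), 2)=3.5
  8: ids {1, 20} → ROUND(AVG(m.credits), 2)=1.5
  10: ids {12, 15, 18, 22} → ROUND(AVG(m.credits), 2)=3.25
  11: ids {23, 30} → ROUND(AVG(m.credits), 2)=3

Art | 3.5 ; Biology | 1.5 ; Biology | 3.25 ; Chemistry | 3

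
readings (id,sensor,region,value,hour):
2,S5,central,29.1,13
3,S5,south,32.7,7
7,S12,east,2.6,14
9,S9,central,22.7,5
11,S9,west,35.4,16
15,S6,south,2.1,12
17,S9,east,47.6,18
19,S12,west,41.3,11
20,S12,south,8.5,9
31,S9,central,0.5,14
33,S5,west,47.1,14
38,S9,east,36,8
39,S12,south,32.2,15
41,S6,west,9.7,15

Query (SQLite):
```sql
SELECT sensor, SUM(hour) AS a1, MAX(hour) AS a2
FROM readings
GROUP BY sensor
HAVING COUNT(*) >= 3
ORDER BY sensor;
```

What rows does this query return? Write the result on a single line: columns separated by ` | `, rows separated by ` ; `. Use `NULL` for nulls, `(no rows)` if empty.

S12 | 49 | 15 ; S5 | 34 | 14 ; S9 | 61 | 18

Group readings by sensor.
Per group compute: SUM(hour), MAX(hour).
HAVING: drop groups with fewer than 3 rows.
  S12: ids {7, 19, 20, 39} → SUM(hour)=49, MAX(hour)=15
  S5: ids {2, 3, 33} → SUM(hour)=34, MAX(hour)=14
  S6: ids {15, 41} → SUM(hour)=27, MAX(hour)=15
  S9: ids {9, 11, 17, 31, 38} → SUM(hour)=61, MAX(hour)=18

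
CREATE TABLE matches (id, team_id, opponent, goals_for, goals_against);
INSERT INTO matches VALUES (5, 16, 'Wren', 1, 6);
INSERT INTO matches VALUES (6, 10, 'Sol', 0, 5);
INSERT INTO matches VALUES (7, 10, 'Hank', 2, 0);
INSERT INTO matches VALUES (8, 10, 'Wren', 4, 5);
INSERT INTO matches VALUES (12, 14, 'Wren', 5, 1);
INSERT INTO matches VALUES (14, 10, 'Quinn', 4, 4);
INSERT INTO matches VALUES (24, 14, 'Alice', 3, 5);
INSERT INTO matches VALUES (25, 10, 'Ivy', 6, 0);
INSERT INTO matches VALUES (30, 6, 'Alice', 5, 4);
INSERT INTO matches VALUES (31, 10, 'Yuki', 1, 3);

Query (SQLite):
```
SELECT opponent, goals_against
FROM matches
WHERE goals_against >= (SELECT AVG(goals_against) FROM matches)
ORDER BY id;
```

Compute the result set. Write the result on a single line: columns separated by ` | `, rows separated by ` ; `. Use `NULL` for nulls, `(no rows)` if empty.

Scalar subquery: AVG(goals_against) over all matches rows = 3.3.
Keep rows where goals_against >= that value.

Wren | 6 ; Sol | 5 ; Wren | 5 ; Quinn | 4 ; Alice | 5 ; Alice | 4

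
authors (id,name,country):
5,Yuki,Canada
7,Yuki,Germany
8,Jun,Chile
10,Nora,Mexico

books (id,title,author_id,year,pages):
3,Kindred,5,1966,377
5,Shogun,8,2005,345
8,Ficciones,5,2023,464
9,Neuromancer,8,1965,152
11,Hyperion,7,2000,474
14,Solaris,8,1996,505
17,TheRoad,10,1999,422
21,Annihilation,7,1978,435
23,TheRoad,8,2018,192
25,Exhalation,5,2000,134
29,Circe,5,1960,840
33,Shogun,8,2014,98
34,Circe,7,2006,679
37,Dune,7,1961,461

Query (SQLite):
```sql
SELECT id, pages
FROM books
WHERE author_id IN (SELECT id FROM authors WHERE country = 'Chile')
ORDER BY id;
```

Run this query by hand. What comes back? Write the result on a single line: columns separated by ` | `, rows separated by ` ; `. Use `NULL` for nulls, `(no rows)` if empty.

5 | 345 ; 9 | 152 ; 14 | 505 ; 23 | 192 ; 33 | 98

Inner query: authors.id where country = 'Chile'.
Outer: keep books rows whose author_id is in that set.
Inner query → {8}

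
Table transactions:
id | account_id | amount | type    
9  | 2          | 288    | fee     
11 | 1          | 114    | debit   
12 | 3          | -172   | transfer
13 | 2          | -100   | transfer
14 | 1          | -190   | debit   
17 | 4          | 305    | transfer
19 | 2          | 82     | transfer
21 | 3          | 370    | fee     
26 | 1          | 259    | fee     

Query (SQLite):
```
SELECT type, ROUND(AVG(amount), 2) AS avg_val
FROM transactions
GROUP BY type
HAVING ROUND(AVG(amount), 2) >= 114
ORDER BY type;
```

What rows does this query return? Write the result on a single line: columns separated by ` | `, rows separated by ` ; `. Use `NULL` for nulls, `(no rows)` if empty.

fee | 305.67

Partition transactions by type; compute ROUND(AVG(amount), 2) within each group.
HAVING: keep groups where ROUND(AVG(amount), 2) >= 114.
  debit: ids {11, 14} → ROUND(AVG(amount), 2)=-38
  fee: ids {9, 21, 26} → ROUND(AVG(amount), 2)=305.67
  transfer: ids {12, 13, 17, 19} → ROUND(AVG(amount), 2)=28.75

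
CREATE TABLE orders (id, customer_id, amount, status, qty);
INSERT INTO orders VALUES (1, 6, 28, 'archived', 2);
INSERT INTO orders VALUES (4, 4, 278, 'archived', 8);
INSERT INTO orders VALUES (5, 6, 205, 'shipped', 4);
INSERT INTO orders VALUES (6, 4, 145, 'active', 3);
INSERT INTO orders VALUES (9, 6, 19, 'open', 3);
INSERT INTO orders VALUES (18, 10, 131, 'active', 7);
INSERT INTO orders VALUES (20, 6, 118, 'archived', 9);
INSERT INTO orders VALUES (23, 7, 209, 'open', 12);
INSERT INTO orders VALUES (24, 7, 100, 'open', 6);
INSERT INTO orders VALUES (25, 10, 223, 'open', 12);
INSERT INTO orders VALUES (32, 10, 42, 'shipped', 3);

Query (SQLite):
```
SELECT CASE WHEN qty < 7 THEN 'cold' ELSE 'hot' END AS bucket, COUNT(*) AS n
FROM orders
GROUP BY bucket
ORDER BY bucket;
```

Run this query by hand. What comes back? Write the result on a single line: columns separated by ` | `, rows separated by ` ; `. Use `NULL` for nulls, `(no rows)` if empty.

Bucket rows by qty < 7 → 'cold' else 'hot'; count each bucket.

cold | 6 ; hot | 5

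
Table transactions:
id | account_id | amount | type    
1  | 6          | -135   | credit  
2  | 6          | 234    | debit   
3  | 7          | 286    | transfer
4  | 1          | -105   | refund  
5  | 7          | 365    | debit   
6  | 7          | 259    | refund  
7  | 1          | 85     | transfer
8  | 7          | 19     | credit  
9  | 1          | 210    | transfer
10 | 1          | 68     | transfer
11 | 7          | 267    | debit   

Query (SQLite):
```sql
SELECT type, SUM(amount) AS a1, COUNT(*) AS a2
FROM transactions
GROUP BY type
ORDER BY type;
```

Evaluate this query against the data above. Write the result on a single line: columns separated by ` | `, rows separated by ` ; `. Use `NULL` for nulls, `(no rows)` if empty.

credit | -116 | 2 ; debit | 866 | 3 ; refund | 154 | 2 ; transfer | 649 | 4

Group transactions by type.
Per group compute: SUM(amount), COUNT(*).
  credit: ids {1, 8} → SUM(amount)=-116, COUNT(*)=2
  debit: ids {2, 5, 11} → SUM(amount)=866, COUNT(*)=3
  refund: ids {4, 6} → SUM(amount)=154, COUNT(*)=2
  transfer: ids {3, 7, 9, 10} → SUM(amount)=649, COUNT(*)=4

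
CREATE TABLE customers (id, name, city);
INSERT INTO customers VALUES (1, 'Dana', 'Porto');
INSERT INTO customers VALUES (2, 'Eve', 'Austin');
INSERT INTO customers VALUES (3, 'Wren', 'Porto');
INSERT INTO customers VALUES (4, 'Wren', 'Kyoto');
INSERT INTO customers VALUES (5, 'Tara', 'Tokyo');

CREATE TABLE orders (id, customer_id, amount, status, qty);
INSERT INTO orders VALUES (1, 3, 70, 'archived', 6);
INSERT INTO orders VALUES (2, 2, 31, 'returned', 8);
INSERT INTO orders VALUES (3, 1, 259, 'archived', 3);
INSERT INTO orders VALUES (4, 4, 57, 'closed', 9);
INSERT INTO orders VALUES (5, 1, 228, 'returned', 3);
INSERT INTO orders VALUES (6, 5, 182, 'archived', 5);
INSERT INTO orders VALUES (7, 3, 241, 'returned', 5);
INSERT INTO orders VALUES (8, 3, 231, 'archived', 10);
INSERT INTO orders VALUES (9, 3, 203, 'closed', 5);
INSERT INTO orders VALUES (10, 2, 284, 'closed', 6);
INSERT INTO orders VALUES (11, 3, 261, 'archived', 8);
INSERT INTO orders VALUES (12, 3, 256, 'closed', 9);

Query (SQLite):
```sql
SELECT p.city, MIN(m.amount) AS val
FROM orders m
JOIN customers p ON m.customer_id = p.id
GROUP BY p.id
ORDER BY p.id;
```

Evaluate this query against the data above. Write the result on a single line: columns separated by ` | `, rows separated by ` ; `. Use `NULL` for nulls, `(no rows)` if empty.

Join each orders row to its customers via customer_id.
Group joined rows by customers.id; compute MIN(m.amount) per group.
  1: ids {3, 5} → MIN(m.amount)=228
  2: ids {2, 10} → MIN(m.amount)=31
  3: ids {1, 7, 8, 9, 11, 12} → MIN(m.amount)=70
  4: ids {4} → MIN(m.amount)=57
  5: ids {6} → MIN(m.amount)=182

Porto | 228 ; Austin | 31 ; Porto | 70 ; Kyoto | 57 ; Tokyo | 182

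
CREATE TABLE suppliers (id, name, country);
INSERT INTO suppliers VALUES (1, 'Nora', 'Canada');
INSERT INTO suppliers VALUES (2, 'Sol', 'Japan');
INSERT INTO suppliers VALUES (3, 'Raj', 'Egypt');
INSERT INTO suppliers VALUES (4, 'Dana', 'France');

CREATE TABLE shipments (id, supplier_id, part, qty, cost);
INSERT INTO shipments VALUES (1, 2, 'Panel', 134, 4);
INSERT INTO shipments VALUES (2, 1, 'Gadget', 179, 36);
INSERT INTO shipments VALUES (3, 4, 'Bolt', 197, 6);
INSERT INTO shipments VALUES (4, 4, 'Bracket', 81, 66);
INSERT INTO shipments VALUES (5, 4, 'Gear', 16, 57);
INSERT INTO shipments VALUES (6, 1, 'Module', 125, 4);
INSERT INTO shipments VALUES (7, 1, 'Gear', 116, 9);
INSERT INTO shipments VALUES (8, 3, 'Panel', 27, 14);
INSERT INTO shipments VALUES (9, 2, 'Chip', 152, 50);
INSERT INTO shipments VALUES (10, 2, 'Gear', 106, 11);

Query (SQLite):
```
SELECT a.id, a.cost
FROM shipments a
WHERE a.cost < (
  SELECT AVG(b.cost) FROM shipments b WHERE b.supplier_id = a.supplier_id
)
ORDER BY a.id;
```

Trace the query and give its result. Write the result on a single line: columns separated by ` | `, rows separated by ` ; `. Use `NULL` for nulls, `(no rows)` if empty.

For each shipments row a, compute AVG(cost) over rows sharing a.supplier_id.
Keep row a if a.cost < that per-group AVG.
  supplier_id=1: AVG(cost) = 16.333333
  supplier_id=2: AVG(cost) = 21.666667
  supplier_id=3: AVG(cost) = 14.0
  supplier_id=4: AVG(cost) = 43.0

1 | 4 ; 3 | 6 ; 6 | 4 ; 7 | 9 ; 10 | 11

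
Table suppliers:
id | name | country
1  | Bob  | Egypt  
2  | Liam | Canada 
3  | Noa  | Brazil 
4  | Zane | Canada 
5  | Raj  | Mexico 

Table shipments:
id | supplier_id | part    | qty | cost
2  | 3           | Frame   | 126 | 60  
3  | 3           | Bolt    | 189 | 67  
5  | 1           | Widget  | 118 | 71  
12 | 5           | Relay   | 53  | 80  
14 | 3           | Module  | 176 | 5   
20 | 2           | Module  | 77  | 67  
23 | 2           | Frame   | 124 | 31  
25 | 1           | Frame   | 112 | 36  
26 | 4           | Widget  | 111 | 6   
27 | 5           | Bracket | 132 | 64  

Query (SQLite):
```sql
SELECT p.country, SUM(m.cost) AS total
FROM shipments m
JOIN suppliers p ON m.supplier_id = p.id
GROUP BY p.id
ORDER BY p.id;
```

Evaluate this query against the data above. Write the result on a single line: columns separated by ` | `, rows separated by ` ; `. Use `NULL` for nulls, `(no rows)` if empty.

Join each shipments row to its suppliers via supplier_id.
Group joined rows by suppliers.id; compute SUM(m.cost) per group.
  1: ids {5, 25} → SUM(m.cost)=107
  2: ids {20, 23} → SUM(m.cost)=98
  3: ids {2, 3, 14} → SUM(m.cost)=132
  4: ids {26} → SUM(m.cost)=6
  5: ids {12, 27} → SUM(m.cost)=144

Egypt | 107 ; Canada | 98 ; Brazil | 132 ; Canada | 6 ; Mexico | 144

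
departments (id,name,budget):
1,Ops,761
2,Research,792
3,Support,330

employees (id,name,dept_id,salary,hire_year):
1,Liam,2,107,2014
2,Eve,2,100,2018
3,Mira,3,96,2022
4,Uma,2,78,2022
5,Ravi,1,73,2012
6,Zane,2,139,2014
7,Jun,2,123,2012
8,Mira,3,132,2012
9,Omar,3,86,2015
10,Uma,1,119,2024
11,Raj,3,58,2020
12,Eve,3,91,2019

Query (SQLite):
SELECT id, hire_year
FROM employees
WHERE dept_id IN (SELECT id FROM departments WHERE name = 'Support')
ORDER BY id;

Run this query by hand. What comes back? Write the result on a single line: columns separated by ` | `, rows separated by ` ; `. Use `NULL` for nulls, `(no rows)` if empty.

3 | 2022 ; 8 | 2012 ; 9 | 2015 ; 11 | 2020 ; 12 | 2019

Inner query: departments.id where name = 'Support'.
Outer: keep employees rows whose dept_id is in that set.
Inner query → {3}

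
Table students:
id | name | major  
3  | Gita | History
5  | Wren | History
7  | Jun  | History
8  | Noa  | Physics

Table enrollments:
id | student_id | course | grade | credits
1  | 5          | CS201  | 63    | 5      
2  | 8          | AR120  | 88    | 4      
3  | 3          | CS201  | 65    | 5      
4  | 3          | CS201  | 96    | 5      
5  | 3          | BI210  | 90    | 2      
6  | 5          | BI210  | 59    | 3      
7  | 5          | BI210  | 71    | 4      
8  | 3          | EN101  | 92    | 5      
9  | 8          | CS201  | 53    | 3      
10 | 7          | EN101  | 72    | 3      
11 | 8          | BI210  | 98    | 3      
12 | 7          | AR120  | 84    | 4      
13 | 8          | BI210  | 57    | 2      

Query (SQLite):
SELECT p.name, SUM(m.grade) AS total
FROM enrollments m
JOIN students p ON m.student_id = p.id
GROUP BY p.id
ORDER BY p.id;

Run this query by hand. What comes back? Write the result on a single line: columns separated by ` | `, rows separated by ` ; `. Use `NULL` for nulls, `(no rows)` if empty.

Gita | 343 ; Wren | 193 ; Jun | 156 ; Noa | 296

Join each enrollments row to its students via student_id.
Group joined rows by students.id; compute SUM(m.grade) per group.
  3: ids {3, 4, 5, 8} → SUM(m.grade)=343
  5: ids {1, 6, 7} → SUM(m.grade)=193
  7: ids {10, 12} → SUM(m.grade)=156
  8: ids {2, 9, 11, 13} → SUM(m.grade)=296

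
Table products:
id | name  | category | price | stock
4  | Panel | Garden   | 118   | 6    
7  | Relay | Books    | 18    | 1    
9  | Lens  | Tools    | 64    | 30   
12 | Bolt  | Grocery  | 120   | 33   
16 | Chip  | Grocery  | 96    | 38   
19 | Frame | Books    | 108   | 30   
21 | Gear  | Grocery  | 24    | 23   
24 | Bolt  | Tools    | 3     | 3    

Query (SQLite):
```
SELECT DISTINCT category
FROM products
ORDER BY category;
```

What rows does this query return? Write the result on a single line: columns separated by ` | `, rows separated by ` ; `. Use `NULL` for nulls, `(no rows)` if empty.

Collect distinct category values from products.

Books ; Garden ; Grocery ; Tools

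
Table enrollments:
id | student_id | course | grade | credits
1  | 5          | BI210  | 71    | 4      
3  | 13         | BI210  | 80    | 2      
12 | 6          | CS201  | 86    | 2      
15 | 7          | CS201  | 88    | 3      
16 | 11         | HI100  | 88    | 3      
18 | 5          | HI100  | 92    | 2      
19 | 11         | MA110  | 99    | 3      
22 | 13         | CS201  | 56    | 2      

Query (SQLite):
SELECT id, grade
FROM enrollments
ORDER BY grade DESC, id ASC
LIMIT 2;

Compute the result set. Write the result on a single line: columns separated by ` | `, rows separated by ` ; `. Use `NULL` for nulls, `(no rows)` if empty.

19 | 99 ; 18 | 92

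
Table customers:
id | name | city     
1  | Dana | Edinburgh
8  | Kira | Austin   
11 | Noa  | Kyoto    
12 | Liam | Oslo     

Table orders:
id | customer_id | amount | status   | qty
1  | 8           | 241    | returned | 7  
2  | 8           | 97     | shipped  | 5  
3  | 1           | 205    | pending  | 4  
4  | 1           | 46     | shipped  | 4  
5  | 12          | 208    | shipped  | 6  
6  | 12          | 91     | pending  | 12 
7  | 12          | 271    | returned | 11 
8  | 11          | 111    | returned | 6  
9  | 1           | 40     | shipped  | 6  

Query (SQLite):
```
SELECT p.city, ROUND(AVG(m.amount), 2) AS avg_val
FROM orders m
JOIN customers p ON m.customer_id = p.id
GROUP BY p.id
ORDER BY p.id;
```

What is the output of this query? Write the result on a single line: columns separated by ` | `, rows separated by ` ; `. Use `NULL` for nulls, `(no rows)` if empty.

Edinburgh | 97 ; Austin | 169 ; Kyoto | 111 ; Oslo | 190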